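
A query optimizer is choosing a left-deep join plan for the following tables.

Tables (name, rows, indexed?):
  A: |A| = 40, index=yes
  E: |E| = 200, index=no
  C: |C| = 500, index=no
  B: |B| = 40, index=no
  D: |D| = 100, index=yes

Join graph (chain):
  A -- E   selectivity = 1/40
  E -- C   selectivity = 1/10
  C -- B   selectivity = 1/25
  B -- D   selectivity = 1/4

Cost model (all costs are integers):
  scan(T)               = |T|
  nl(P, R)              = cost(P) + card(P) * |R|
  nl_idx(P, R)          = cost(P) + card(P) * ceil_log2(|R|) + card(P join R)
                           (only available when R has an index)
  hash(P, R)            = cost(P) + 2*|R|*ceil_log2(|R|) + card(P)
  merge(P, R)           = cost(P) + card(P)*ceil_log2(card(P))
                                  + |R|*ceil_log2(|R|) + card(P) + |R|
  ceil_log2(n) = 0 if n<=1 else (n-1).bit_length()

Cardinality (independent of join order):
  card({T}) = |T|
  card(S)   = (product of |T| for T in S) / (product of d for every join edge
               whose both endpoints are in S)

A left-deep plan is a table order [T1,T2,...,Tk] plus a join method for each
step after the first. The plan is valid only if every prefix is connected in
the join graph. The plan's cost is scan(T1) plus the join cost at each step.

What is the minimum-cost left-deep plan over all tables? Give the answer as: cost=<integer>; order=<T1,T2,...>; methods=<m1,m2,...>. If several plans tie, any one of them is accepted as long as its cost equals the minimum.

Selinger DP (subsets sized 1..n):
  {A}: scan cost=40, card=40
  {E}: scan cost=200, card=200
  {C}: scan cost=500, card=500
  {B}: scan cost=40, card=40
  {D}: scan cost=100, card=100
  {AE}: card=200; try (A,hash)→880, (A,nl_idx)→1600, (E,merge)→2120, (A,merge)→2280, (E,hash)→3280, (E,nl)→8040 …(+1); best=880 via (A,hash)
  {CE}: card=10000; try (E,hash)→4200, (C,merge)→7000, (E,merge)→7300, (C,hash)→9400, (C,nl)→100200, (E,nl)→100500; best=4200 via (E,hash)
  {BC}: card=800; try (B,hash)→1480, (C,merge)→5320, (B,merge)→5780, (C,hash)→9080, (C,nl)→20040, (B,nl)→20500; best=1480 via (B,hash)
  {BD}: card=1000; try (B,hash)→680, (D,merge)→1120, (B,merge)→1180, (D,nl_idx)→1320, (D,hash)→1480, (D,nl)→4040 …(+1); best=680 via (B,hash)
  {ACE}: card=10000; try (C,merge)→7680, (C,hash)→10080, (A,hash)→14680, (A,nl_idx)→74200, (C,nl)→100880, (A,merge)→154480 …(+1); best=7680 via (C,merge)
  {BCE}: card=16000; try (E,hash)→5480, (E,merge)→12080, (B,hash)→14680, (B,merge)→154480, (E,nl)→161480, (B,nl)→404200; best=5480 via (E,hash)
  {BCD}: card=20000; try (D,hash)→3680, (C,hash)→10680, (D,merge)→11080, (C,merge)→16680, (D,nl_idx)→27080, (D,nl)→81480 …(+1); best=3680 via (D,hash)
  {ABCE}: card=16000; try (B,hash)→18160, (A,hash)→21960, (A,nl_idx)→117480, (B,merge)→157960, (A,merge)→245760, (B,nl)→407680 …(+1); best=18160 via (B,hash)
  {BCDE}: card=400000; try (D,hash)→22880, (E,hash)→26880, (D,merge)→246280, (E,merge)→325480, (D,nl_idx)→517480, (D,nl)→1605480 …(+1); best=22880 via (D,hash)
  {ABCDE}: card=400000; try (D,hash)→35560, (D,merge)→258960, (A,hash)→423360, (D,nl_idx)→530160, (D,nl)→1618160, (A,nl_idx)→2822880 …(+2); best=35560 via (D,hash)

cost=35560; order=E,A,C,B,D; methods=hash,merge,hash,hash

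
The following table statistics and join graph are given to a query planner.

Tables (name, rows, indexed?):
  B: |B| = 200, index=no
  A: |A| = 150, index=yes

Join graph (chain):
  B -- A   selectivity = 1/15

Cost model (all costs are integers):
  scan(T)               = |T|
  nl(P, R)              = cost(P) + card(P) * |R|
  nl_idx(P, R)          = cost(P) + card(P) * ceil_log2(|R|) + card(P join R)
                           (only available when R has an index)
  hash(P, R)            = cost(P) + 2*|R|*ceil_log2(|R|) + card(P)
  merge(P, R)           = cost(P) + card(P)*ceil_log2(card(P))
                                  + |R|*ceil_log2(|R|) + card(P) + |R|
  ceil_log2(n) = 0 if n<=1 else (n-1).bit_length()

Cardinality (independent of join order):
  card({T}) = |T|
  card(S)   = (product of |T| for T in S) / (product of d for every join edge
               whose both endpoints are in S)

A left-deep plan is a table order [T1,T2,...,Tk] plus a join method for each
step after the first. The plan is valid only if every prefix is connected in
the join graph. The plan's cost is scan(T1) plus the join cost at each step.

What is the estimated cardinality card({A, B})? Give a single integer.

Tables in S: A(150), B(200)
Edges inside S: B-A(d=15)
numerator = 150 * 200 = 30000
denominator = 15 = 15
card(S) = 30000 / 15 = 2000

2000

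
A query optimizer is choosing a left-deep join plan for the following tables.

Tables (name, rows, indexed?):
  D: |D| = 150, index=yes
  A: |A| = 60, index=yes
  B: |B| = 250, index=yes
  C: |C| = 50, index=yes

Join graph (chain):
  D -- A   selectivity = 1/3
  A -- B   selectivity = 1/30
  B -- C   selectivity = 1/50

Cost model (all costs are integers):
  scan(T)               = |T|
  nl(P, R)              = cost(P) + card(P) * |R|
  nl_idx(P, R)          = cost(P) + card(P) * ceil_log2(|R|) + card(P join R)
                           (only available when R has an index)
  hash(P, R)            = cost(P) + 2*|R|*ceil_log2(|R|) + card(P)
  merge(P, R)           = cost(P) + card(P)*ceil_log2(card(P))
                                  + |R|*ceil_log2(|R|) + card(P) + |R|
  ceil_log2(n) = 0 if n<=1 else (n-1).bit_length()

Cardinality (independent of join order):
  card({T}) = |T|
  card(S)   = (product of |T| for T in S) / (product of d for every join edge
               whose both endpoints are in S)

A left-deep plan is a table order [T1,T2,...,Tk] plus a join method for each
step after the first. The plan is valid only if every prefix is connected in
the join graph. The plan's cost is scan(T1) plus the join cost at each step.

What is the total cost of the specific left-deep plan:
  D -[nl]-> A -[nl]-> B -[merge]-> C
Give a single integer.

step 1: scan D: cost=150, card=150
step 2: join A via nl
    card(P join A) = 150*60/(3) = 3000
    cost = 150 + 150*60 = 9150
step 3: join B via nl
    card(P join B) = 3000*250/(30) = 25000
    cost = 9150 + 3000*250 = 759150
step 4: join C via merge
    card(P join C) = 25000*50/(50) = 25000
    cost = 759150 + 25000*15 + 50*6 + 25000 + 50 = 1159500

1159500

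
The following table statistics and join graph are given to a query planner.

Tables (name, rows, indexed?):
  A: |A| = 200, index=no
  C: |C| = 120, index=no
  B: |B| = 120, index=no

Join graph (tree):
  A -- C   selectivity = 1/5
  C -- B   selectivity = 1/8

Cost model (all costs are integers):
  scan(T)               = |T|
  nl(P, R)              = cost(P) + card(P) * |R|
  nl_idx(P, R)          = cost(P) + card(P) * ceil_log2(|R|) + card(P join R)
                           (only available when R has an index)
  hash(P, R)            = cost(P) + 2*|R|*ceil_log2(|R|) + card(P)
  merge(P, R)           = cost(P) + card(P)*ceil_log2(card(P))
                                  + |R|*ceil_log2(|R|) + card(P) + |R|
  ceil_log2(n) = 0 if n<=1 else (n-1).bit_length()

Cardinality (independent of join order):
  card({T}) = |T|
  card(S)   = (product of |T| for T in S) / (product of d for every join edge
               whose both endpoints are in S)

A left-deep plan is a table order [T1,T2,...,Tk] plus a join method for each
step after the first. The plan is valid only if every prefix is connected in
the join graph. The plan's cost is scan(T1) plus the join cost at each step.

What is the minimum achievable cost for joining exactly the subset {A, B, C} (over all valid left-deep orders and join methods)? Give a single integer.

6920

Selinger DP over subsets of {A,B,C}:
  {A}: scan cost=200, card=200
  {C}: scan cost=120, card=120
  {B}: scan cost=120, card=120
  {AC}: card=4800; try (C,hash)→2080, (A,merge)→2880, (C,merge)→2960, (A,hash)→3440, (A,nl)→24120, (C,nl)→24200; best=2080 via (C,hash)
  {BC}: card=1800; try (C,hash)→1920, (B,hash)→1920, (C,merge)→2040, (B,merge)→2040, (C,nl)→14520, (B,nl)→14520; best=1920 via (C,hash)
  {ABC}: card=72000; try (A,hash)→6920, (B,hash)→8560, (A,merge)→25320, (B,merge)→70240, (A,nl)→361920, (B,nl)→578080; best=6920 via (A,hash)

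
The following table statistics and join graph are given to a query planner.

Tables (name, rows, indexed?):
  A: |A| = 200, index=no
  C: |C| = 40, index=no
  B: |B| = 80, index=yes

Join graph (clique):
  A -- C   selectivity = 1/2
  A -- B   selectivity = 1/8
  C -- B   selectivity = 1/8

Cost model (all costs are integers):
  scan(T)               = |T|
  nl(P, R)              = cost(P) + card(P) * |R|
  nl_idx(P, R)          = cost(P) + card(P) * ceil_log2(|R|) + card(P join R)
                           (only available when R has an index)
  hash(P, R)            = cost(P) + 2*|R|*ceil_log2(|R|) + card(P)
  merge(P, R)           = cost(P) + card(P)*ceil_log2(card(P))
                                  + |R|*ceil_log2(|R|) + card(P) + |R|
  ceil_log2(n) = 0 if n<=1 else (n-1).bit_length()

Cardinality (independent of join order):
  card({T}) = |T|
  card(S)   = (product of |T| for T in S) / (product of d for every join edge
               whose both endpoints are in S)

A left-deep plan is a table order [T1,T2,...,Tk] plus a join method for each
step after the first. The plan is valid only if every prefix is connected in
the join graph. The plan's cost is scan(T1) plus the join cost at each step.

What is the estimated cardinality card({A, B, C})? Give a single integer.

5000

Tables in S: A(200), B(80), C(40)
Edges inside S: A-C(d=2), A-B(d=8), C-B(d=8)
numerator = 200 * 80 * 40 = 640000
denominator = 2 * 8 * 8 = 128
card(S) = 640000 / 128 = 5000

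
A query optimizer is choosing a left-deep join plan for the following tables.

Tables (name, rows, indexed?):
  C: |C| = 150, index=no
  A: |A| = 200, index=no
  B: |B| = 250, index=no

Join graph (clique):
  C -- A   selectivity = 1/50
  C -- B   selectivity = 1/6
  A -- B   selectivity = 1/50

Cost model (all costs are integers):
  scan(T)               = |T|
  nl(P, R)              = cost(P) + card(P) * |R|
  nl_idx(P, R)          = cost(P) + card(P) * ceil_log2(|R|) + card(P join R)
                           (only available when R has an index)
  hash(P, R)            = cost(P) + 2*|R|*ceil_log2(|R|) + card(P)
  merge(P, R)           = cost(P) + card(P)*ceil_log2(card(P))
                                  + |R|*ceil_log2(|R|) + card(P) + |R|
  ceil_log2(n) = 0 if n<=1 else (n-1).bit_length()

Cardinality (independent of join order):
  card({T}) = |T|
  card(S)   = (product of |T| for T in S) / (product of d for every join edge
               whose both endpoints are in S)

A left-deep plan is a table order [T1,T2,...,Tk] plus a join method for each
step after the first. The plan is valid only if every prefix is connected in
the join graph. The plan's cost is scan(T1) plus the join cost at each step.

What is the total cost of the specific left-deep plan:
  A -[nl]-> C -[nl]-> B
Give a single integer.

step 1: scan A: cost=200, card=200
step 2: join C via nl
    card(P join C) = 200*150/(50) = 600
    cost = 200 + 200*150 = 30200
step 3: join B via nl
    card(P join B) = 600*250/(6*50) = 500
    cost = 30200 + 600*250 = 180200

180200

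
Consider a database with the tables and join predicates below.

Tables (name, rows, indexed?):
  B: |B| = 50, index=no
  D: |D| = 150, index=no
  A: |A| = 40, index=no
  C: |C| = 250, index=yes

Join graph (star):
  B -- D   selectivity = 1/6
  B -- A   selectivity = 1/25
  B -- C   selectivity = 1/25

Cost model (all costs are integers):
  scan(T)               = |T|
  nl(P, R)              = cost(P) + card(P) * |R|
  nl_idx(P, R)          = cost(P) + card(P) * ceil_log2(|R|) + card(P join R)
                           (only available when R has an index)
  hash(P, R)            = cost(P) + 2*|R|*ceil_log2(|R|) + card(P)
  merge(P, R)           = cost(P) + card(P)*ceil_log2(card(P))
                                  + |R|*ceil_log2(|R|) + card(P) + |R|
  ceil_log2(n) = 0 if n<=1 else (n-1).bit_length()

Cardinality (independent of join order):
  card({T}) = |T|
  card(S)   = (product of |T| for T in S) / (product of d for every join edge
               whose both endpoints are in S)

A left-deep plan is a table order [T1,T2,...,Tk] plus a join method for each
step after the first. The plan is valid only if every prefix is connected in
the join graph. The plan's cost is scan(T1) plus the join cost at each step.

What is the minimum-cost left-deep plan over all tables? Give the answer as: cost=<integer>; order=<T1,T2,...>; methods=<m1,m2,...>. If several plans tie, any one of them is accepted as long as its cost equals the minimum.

cost=5130; order=B,C,A,D; methods=nl_idx,hash,hash

Selinger DP (subsets sized 1..n):
  {B}: scan cost=50, card=50
  {D}: scan cost=150, card=150
  {A}: scan cost=40, card=40
  {C}: scan cost=250, card=250
  {BD}: card=1250; try (B,hash)→900, (D,merge)→1750, (B,merge)→1850, (D,hash)→2500, (D,nl)→7550, (B,nl)→7650; best=900 via (B,hash)
  {AB}: card=80; try (A,hash)→580, (B,merge)→670, (B,hash)→680, (A,merge)→680, (B,nl)→2040, (A,nl)→2050; best=580 via (A,hash)
  {BC}: card=500; try (C,nl_idx)→950, (B,hash)→1100, (C,merge)→2650, (B,merge)→2850, (C,hash)→4100, (C,nl)→12550 …(+1); best=950 via (C,nl_idx)
  {ABD}: card=2000; try (D,merge)→2570, (A,hash)→2630, (D,hash)→3060, (D,nl)→12580, (A,merge)→16180, (A,nl)→50900; best=2570 via (D,merge)
  {BCD}: card=12500; try (D,hash)→3850, (C,hash)→6150, (D,merge)→7300, (C,merge)→18150, (C,nl_idx)→23400, (D,nl)→75950 …(+1); best=3850 via (D,hash)
  {ABC}: card=800; try (A,hash)→1930, (C,nl_idx)→2020, (C,merge)→3470, (C,hash)→4660, (A,merge)→6230, (C,nl)→20580 …(+1); best=1930 via (A,hash)
  {ABCD}: card=20000; try (D,hash)→5130, (C,hash)→8570, (D,merge)→12080, (A,hash)→16830, (C,merge)→28820, (C,nl_idx)→38570 …(+4); best=5130 via (D,hash)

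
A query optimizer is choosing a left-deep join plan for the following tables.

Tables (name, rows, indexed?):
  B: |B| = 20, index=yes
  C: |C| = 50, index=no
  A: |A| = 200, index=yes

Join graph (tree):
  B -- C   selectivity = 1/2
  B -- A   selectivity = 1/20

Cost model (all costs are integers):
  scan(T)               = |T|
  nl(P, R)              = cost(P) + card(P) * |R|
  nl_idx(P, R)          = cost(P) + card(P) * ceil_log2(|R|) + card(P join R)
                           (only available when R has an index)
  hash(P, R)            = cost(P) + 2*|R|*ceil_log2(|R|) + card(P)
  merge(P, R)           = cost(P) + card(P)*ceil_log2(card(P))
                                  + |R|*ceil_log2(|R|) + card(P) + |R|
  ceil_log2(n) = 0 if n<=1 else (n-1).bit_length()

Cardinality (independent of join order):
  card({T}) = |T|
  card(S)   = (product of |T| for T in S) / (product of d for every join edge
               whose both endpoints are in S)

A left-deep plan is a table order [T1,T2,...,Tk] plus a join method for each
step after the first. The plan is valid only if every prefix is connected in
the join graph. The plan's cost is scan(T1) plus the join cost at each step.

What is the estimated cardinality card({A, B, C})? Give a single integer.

Tables in S: A(200), B(20), C(50)
Edges inside S: B-C(d=2), B-A(d=20)
numerator = 200 * 20 * 50 = 200000
denominator = 2 * 20 = 40
card(S) = 200000 / 40 = 5000

5000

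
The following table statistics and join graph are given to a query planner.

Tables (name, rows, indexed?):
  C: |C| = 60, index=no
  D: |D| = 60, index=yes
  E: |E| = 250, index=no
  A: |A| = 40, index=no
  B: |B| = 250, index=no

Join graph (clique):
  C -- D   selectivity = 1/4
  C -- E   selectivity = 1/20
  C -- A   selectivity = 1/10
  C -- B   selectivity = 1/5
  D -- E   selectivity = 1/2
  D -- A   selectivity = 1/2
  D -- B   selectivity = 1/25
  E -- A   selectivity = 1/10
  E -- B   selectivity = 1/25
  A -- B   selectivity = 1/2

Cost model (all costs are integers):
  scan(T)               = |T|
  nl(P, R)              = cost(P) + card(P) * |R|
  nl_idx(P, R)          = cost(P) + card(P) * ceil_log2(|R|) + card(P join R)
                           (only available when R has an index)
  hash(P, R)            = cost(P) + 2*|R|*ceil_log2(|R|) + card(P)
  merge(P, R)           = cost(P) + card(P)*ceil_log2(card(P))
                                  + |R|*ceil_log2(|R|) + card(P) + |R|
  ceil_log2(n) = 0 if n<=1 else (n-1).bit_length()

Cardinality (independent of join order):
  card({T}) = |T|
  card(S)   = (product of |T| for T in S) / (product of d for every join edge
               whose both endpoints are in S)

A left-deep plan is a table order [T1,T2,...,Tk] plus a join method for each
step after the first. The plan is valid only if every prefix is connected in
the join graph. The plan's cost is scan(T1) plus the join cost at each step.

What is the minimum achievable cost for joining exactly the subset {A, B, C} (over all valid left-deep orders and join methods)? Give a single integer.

4700

Selinger DP over subsets of {A,B,C}:
  {C}: scan cost=60, card=60
  {A}: scan cost=40, card=40
  {B}: scan cost=250, card=250
  {AC}: card=240; try (A,hash)→600, (C,merge)→740, (A,merge)→760, (C,hash)→800, (C,nl)→2440, (A,nl)→2460; best=600 via (A,hash)
  {BC}: card=3000; try (C,hash)→1220, (B,merge)→2730, (C,merge)→2920, (B,hash)→4120, (B,nl)→15060, (C,nl)→15250; best=1220 via (C,hash)
  {AB}: card=5000; try (A,hash)→980, (B,merge)→2570, (A,merge)→2780, (B,hash)→4080, (B,nl)→10040, (A,nl)→10250; best=980 via (A,hash)
  {ABC}: card=6000; try (A,hash)→4700, (B,hash)→4840, (B,merge)→5010, (C,hash)→6700, (A,merge)→40500, (B,nl)→60600 …(+3); best=4700 via (A,hash)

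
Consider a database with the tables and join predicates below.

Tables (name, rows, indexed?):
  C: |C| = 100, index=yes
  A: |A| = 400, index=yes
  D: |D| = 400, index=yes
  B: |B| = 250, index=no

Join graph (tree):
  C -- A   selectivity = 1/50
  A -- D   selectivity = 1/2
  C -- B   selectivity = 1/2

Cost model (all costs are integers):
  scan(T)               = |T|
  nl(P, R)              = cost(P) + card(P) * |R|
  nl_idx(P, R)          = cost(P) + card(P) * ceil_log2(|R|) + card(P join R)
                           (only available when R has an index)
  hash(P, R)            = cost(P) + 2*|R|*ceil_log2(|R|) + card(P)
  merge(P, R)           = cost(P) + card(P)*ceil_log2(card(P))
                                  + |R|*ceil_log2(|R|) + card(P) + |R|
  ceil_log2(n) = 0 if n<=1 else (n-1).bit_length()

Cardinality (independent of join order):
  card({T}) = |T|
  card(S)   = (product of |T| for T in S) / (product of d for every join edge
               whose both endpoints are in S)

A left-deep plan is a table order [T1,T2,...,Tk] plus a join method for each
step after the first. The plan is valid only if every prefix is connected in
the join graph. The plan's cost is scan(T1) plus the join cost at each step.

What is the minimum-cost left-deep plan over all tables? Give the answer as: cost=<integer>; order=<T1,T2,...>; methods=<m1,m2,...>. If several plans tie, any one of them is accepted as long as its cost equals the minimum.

Selinger DP (subsets sized 1..n):
  {C}: scan cost=100, card=100
  {A}: scan cost=400, card=400
  {D}: scan cost=400, card=400
  {B}: scan cost=250, card=250
  {AC}: card=800; try (A,nl_idx)→1800, (C,hash)→2200, (C,nl_idx)→4000, (A,merge)→4900, (C,merge)→5200, (A,hash)→7400 …(+2); best=1800 via (A,nl_idx)
  {BC}: card=12500; try (C,hash)→1900, (B,merge)→3150, (C,merge)→3300, (B,hash)→4200, (C,nl_idx)→14500, (B,nl)→25100 …(+1); best=1900 via (C,hash)
  {AD}: card=80000; try (D,hash)→8000, (A,hash)→8000, (D,merge)→8400, (A,merge)→8400, (D,nl_idx)→84000, (A,nl_idx)→84000 …(+2); best=8000 via (D,hash)
  {ACD}: card=160000; try (D,hash)→9800, (D,merge)→14600, (C,hash)→89400, (D,nl_idx)→169000, (D,nl)→321800, (C,nl_idx)→728000 …(+2); best=9800 via (D,hash)
  {ABC}: card=100000; try (B,hash)→6600, (B,merge)→12850, (A,hash)→21600, (A,merge)→193400, (B,nl)→201800, (A,nl_idx)→214400 …(+1); best=6600 via (B,hash)
  {ABCD}: card=20000000; try (D,hash)→113800, (B,hash)→173800, (D,merge)→1810600, (B,merge)→3052050, (D,nl_idx)→20906600, (D,nl)→40006600 …(+1); best=113800 via (D,hash)

cost=113800; order=C,A,B,D; methods=nl_idx,hash,hash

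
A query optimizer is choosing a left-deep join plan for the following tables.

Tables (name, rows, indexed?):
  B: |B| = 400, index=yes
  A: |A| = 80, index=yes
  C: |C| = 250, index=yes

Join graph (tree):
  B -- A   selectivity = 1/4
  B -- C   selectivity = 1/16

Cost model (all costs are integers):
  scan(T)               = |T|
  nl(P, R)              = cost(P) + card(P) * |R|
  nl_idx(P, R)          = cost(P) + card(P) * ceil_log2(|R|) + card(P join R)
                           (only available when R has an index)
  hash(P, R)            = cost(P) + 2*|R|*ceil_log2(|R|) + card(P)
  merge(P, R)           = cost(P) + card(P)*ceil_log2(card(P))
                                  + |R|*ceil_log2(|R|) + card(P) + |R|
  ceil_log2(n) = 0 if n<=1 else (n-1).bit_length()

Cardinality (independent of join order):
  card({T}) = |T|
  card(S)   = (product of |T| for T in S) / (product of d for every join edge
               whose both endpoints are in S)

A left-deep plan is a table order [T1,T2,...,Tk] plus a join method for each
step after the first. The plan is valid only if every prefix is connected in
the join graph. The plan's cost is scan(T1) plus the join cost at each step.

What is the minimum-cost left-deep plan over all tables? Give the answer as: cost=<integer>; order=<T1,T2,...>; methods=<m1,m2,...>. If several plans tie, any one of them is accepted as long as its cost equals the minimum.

Selinger DP (subsets sized 1..n):
  {B}: scan cost=400, card=400
  {A}: scan cost=80, card=80
  {C}: scan cost=250, card=250
  {AB}: card=8000; try (A,hash)→1920, (B,merge)→4720, (A,merge)→5040, (B,hash)→7360, (B,nl_idx)→8800, (A,nl_idx)→11200 …(+2); best=1920 via (A,hash)
  {BC}: card=6250; try (C,hash)→4800, (B,merge)→6500, (C,merge)→6650, (B,hash)→7700, (B,nl_idx)→8750, (C,nl_idx)→9850 …(+2); best=4800 via (C,hash)
  {ABC}: card=125000; try (A,hash)→12170, (C,hash)→13920, (A,merge)→92940, (C,merge)→116170, (A,nl_idx)→173550, (C,nl_idx)→190920 …(+2); best=12170 via (A,hash)

cost=12170; order=B,C,A; methods=hash,hash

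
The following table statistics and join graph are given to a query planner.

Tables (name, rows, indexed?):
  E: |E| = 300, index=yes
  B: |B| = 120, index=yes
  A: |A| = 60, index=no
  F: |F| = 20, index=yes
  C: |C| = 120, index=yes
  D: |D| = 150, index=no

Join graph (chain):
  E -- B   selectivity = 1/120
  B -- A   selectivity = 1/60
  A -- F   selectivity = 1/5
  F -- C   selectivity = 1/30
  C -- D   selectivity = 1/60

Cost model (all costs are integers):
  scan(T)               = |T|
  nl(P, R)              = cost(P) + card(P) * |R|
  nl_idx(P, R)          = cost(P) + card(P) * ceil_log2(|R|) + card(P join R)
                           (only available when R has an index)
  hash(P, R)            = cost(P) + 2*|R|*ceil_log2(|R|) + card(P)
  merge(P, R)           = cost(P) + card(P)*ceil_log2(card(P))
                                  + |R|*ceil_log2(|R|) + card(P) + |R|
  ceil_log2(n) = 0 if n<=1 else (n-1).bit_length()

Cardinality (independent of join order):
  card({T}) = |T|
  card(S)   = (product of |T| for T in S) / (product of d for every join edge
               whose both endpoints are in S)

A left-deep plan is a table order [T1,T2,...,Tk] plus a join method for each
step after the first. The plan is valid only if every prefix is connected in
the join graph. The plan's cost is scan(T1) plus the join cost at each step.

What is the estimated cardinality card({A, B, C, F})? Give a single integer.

1920

Tables in S: A(60), B(120), C(120), F(20)
Edges inside S: B-A(d=60), A-F(d=5), F-C(d=30)
numerator = 60 * 120 * 120 * 20 = 17280000
denominator = 60 * 5 * 30 = 9000
card(S) = 17280000 / 9000 = 1920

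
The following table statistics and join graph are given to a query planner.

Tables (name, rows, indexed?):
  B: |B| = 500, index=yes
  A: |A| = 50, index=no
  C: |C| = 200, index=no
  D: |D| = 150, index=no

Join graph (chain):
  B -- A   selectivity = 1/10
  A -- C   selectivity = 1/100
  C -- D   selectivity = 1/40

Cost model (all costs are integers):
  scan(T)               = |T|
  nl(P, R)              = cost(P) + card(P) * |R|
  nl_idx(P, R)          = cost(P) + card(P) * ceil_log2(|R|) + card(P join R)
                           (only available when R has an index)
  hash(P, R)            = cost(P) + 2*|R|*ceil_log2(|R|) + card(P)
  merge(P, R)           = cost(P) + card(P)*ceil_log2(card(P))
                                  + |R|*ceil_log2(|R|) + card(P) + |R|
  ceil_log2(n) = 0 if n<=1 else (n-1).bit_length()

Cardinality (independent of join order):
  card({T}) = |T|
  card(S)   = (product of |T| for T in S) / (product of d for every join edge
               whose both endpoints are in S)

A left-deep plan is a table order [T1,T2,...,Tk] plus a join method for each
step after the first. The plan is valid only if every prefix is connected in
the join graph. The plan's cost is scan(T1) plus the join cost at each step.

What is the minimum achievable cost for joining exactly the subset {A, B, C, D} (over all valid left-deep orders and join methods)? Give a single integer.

Selinger DP over subsets of {A,B,C,D}:
  {B}: scan cost=500, card=500
  {A}: scan cost=50, card=50
  {C}: scan cost=200, card=200
  {D}: scan cost=150, card=150
  {AB}: card=2500; try (A,hash)→1600, (B,nl_idx)→3000, (B,merge)→5400, (A,merge)→5850, (B,hash)→9100, (B,nl)→25050 …(+1); best=1600 via (A,hash)
  {AC}: card=100; try (A,hash)→1000, (C,merge)→2200, (A,merge)→2350, (C,hash)→3300, (C,nl)→10050, (A,nl)→10200; best=1000 via (A,hash)
  {CD}: card=750; try (D,hash)→2800, (C,merge)→3300, (D,merge)→3350, (C,hash)→3500, (C,nl)→30150, (D,nl)→30200; best=2800 via (D,hash)
  {ABC}: card=5000; try (B,merge)→6800, (B,nl_idx)→6900, (C,hash)→7300, (B,hash)→10100, (C,merge)→35900, (B,nl)→51000 …(+1); best=6800 via (B,merge)
  {ACD}: card=375; try (D,merge)→3150, (D,hash)→3500, (A,hash)→4150, (A,merge)→11400, (D,nl)→16000, (A,nl)→40300; best=3150 via (D,merge)
  {ABCD}: card=18750; try (B,merge)→11900, (B,hash)→12525, (D,hash)→14200, (B,nl_idx)→25275, (D,merge)→78150, (B,nl)→190650 …(+1); best=11900 via (B,merge)

11900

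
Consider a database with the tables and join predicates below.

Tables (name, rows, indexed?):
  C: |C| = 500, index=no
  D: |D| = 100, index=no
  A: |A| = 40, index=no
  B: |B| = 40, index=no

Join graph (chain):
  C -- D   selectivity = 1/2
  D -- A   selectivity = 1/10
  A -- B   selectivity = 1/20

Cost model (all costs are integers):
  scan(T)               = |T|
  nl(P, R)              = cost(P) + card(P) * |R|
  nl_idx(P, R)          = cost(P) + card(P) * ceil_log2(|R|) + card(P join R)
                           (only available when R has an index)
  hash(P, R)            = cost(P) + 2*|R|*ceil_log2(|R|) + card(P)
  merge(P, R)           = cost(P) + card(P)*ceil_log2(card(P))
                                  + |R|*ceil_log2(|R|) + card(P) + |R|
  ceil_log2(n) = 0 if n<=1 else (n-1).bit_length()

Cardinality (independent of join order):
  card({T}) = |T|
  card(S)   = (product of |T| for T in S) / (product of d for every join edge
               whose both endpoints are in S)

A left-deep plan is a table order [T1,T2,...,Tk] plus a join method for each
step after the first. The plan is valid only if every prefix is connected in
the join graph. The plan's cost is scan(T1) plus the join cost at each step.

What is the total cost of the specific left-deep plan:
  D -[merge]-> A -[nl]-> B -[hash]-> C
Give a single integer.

26980

step 1: scan D: cost=100, card=100
step 2: join A via merge
    card(P join A) = 100*40/(10) = 400
    cost = 100 + 100*7 + 40*6 + 100 + 40 = 1180
step 3: join B via nl
    card(P join B) = 400*40/(20) = 800
    cost = 1180 + 400*40 = 17180
step 4: join C via hash
    card(P join C) = 800*500/(2) = 200000
    cost = 17180 + 2*500*9 + 800 = 26980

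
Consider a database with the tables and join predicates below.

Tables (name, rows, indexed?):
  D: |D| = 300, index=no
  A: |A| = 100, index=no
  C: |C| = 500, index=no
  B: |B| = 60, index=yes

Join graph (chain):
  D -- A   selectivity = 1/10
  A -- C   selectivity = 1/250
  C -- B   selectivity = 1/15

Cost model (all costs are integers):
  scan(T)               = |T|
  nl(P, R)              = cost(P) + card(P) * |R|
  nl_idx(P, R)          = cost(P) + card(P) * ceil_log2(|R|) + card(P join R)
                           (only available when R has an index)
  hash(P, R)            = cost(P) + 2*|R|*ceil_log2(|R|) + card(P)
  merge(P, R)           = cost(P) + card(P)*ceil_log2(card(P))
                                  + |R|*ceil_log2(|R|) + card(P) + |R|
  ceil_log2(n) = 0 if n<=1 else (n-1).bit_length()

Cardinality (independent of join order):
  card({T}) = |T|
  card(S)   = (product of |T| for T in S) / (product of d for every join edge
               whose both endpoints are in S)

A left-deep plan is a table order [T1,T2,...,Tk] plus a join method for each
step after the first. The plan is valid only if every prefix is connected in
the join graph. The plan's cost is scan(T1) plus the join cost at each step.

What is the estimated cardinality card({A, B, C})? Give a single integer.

800

Tables in S: A(100), B(60), C(500)
Edges inside S: A-C(d=250), C-B(d=15)
numerator = 100 * 60 * 500 = 3000000
denominator = 250 * 15 = 3750
card(S) = 3000000 / 3750 = 800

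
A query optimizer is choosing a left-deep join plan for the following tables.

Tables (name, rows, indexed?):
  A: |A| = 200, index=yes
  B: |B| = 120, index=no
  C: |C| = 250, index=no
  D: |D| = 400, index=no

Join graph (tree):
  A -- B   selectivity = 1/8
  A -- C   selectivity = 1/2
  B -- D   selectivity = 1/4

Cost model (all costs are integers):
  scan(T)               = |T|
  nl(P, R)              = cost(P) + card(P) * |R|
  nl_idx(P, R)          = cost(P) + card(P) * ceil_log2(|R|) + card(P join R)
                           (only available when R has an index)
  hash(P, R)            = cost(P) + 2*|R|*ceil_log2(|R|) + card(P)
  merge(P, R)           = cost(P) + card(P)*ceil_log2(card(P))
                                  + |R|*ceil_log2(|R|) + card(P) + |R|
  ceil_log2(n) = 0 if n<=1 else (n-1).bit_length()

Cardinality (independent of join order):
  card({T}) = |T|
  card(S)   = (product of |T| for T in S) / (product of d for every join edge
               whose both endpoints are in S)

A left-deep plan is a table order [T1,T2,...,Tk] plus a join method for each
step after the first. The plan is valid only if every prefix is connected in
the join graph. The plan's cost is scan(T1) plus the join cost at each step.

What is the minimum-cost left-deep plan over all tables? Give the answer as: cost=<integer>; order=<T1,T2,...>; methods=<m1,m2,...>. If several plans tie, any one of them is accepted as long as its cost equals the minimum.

Selinger DP (subsets sized 1..n):
  {A}: scan cost=200, card=200
  {B}: scan cost=120, card=120
  {C}: scan cost=250, card=250
  {D}: scan cost=400, card=400
  {AB}: card=3000; try (B,hash)→2080, (A,merge)→2880, (B,merge)→2960, (A,hash)→3440, (A,nl_idx)→4080, (A,nl)→24120 …(+1); best=2080 via (B,hash)
  {AC}: card=25000; try (A,hash)→3700, (C,merge)→4250, (A,merge)→4300, (C,hash)→4400, (A,nl_idx)→27250, (C,nl)→50200 …(+1); best=3700 via (A,hash)
  {BD}: card=12000; try (B,hash)→2480, (D,merge)→5080, (B,merge)→5360, (D,hash)→7440, (D,nl)→48120, (B,nl)→48400; best=2480 via (B,hash)
  {ABC}: card=375000; try (C,hash)→9080, (B,hash)→30380, (C,merge)→43330, (B,merge)→404660, (C,nl)→752080, (B,nl)→3003700; best=9080 via (C,hash)
  {ABD}: card=300000; try (D,hash)→12280, (A,hash)→17680, (D,merge)→45080, (A,merge)→184280, (A,nl_idx)→398480, (D,nl)→1202080 …(+1); best=12280 via (D,hash)
  {ABCD}: card=37500000; try (C,hash)→316280, (D,hash)→391280, (C,merge)→6014530, (D,merge)→7513080, (C,nl)→75012280, (D,nl)→150009080; best=316280 via (C,hash)

cost=316280; order=A,B,D,C; methods=hash,hash,hash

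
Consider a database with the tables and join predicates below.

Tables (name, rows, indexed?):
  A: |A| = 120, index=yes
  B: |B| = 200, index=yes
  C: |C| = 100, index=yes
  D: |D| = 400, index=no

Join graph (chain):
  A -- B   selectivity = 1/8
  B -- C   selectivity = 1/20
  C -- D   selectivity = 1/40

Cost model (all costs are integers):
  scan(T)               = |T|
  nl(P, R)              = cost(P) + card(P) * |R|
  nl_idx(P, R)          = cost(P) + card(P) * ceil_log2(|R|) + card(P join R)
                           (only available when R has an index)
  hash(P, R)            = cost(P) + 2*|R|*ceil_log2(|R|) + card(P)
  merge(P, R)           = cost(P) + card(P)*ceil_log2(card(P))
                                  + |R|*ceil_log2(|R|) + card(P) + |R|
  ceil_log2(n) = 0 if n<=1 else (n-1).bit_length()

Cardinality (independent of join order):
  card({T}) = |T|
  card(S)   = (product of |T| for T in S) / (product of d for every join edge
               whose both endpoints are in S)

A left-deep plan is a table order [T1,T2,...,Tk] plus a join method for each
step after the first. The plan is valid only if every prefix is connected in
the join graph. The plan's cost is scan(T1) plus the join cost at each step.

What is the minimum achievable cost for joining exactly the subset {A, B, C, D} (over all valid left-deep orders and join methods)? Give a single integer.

18080

Selinger DP over subsets of {A,B,C,D}:
  {A}: scan cost=120, card=120
  {B}: scan cost=200, card=200
  {C}: scan cost=100, card=100
  {D}: scan cost=400, card=400
  {AB}: card=3000; try (A,hash)→2080, (B,merge)→2880, (A,merge)→2960, (B,hash)→3440, (B,nl_idx)→4080, (A,nl_idx)→4600 …(+2); best=2080 via (A,hash)
  {BC}: card=1000; try (C,hash)→1800, (B,nl_idx)→1900, (C,nl_idx)→2600, (B,merge)→2700, (C,merge)→2800, (B,hash)→3400 …(+2); best=1800 via (C,hash)
  {CD}: card=1000; try (C,hash)→2200, (C,nl_idx)→4200, (D,merge)→4900, (C,merge)→5200, (D,hash)→7400, (D,nl)→40100 …(+1); best=2200 via (C,hash)
  {ABC}: card=15000; try (A,hash)→4480, (C,hash)→6480, (A,merge)→13760, (A,nl_idx)→23800, (C,nl_idx)→38080, (C,merge)→41880 …(+2); best=4480 via (A,hash)
  {BCD}: card=10000; try (B,hash)→6400, (D,hash)→10000, (B,merge)→15000, (D,merge)→16800, (B,nl_idx)→20200, (B,nl)→202200 …(+1); best=6400 via (B,hash)
  {ABCD}: card=150000; try (A,hash)→18080, (D,hash)→26680, (A,merge)→157360, (A,nl_idx)→226400, (D,merge)→233480, (A,nl)→1206400 …(+1); best=18080 via (A,hash)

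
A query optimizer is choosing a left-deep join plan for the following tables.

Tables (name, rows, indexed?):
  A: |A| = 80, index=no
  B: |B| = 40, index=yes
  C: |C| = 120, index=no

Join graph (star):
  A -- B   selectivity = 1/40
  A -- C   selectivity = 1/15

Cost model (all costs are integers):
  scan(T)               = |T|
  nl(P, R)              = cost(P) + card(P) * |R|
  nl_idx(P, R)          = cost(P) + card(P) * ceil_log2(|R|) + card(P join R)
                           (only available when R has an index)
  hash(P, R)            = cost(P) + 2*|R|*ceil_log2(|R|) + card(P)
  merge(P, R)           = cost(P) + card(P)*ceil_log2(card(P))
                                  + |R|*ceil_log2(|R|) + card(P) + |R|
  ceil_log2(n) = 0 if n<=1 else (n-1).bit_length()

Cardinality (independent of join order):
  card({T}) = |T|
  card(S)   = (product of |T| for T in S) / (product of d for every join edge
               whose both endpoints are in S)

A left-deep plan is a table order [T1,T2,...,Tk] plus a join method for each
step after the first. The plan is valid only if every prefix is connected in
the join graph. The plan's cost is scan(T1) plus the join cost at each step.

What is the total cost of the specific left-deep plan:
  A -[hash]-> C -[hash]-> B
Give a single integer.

2960

step 1: scan A: cost=80, card=80
step 2: join C via hash
    card(P join C) = 80*120/(15) = 640
    cost = 80 + 2*120*7 + 80 = 1840
step 3: join B via hash
    card(P join B) = 640*40/(40) = 640
    cost = 1840 + 2*40*6 + 640 = 2960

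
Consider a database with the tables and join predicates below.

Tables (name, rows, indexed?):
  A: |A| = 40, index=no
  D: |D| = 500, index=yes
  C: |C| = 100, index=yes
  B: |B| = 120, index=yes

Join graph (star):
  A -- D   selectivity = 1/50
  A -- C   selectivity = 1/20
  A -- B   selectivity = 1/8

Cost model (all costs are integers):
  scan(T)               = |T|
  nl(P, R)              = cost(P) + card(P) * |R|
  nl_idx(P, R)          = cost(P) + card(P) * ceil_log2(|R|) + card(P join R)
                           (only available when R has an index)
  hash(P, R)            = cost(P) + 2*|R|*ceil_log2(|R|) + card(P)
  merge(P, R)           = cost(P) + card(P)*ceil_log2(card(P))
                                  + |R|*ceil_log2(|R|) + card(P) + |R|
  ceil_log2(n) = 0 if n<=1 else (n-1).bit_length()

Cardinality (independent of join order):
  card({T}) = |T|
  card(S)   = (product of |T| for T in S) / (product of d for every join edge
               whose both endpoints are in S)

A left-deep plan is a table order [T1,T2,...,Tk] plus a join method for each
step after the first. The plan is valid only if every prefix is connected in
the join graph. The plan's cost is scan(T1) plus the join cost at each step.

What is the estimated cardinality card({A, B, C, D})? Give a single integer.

Tables in S: A(40), B(120), C(100), D(500)
Edges inside S: A-D(d=50), A-C(d=20), A-B(d=8)
numerator = 40 * 120 * 100 * 500 = 240000000
denominator = 50 * 20 * 8 = 8000
card(S) = 240000000 / 8000 = 30000

30000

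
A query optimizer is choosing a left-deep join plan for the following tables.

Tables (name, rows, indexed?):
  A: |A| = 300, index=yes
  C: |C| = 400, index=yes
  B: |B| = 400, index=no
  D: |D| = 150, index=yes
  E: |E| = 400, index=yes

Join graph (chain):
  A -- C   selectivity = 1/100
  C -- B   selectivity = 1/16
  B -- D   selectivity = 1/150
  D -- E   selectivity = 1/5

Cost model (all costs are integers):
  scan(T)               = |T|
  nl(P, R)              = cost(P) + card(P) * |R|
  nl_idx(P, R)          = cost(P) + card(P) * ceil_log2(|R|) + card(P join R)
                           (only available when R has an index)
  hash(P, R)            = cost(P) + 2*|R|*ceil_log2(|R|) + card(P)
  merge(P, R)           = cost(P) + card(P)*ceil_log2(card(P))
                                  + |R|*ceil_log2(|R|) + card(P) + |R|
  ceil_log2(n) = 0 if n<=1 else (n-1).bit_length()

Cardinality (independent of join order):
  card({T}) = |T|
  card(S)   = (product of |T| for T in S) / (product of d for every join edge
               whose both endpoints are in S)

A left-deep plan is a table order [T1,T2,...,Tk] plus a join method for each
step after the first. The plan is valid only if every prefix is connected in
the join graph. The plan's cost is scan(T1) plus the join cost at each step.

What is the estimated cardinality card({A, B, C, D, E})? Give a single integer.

Tables in S: A(300), B(400), C(400), D(150), E(400)
Edges inside S: A-C(d=100), C-B(d=16), B-D(d=150), D-E(d=5)
numerator = 300 * 400 * 400 * 150 * 400 = 2880000000000
denominator = 100 * 16 * 150 * 5 = 1200000
card(S) = 2880000000000 / 1200000 = 2400000

2400000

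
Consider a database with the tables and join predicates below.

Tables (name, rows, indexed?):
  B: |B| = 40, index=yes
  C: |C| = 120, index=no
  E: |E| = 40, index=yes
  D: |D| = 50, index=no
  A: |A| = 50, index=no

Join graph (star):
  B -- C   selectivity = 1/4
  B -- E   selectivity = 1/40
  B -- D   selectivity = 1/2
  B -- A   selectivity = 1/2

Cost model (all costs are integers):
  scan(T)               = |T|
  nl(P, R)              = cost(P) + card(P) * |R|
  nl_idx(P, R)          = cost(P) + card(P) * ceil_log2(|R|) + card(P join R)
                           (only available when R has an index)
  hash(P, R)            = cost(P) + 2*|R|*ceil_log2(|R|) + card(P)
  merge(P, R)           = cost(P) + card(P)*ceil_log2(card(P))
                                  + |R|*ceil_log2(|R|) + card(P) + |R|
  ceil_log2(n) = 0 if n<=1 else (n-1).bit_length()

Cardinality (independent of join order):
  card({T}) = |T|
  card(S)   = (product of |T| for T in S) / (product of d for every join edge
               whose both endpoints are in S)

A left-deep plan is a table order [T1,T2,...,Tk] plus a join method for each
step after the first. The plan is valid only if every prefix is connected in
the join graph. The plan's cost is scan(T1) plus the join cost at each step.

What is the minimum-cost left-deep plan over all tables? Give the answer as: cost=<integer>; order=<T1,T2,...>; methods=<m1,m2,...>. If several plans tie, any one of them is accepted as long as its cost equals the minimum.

Selinger DP (subsets sized 1..n):
  {B}: scan cost=40, card=40
  {C}: scan cost=120, card=120
  {E}: scan cost=40, card=40
  {D}: scan cost=50, card=50
  {A}: scan cost=50, card=50
  {BC}: card=1200; try (B,hash)→720, (C,merge)→1280, (B,merge)→1360, (C,hash)→1760, (B,nl_idx)→2040, (C,nl)→4840 …(+1); best=720 via (B,hash)
  {BE}: card=40; try (E,nl_idx)→320, (B,nl_idx)→320, (E,hash)→560, (B,hash)→560, (E,merge)→600, (B,merge)→600 …(+2); best=320 via (E,nl_idx)
  {BD}: card=1000; try (B,hash)→580, (D,merge)→670, (D,hash)→680, (B,merge)→680, (B,nl_idx)→1350, (D,nl)→2040 …(+1); best=580 via (B,hash)
  {AB}: card=1000; try (B,hash)→580, (A,merge)→670, (B,merge)→680, (A,hash)→680, (B,nl_idx)→1350, (A,nl)→2040 …(+1); best=580 via (B,hash)
  {BCE}: card=1200; try (C,merge)→1560, (C,hash)→2040, (E,hash)→2400, (C,nl)→5120, (E,nl_idx)→9120, (E,merge)→15400 …(+1); best=1560 via (C,merge)
  {BCD}: card=30000; try (D,hash)→2520, (C,hash)→3260, (C,merge)→12540, (D,merge)→15470, (D,nl)→60720, (C,nl)→120580; best=2520 via (D,hash)
  {ABC}: card=30000; try (A,hash)→2520, (C,hash)→3260, (C,merge)→12540, (A,merge)→15470, (A,nl)→60720, (C,nl)→120580; best=2520 via (A,hash)
  {BDE}: card=1000; try (D,merge)→950, (D,hash)→960, (E,hash)→2060, (D,nl)→2320, (E,nl_idx)→7580, (E,merge)→11860 …(+1); best=950 via (D,merge)
  {ABE}: card=1000; try (A,merge)→950, (A,hash)→960, (E,hash)→2060, (A,nl)→2320, (E,nl_idx)→7580, (E,merge)→11860 …(+1); best=950 via (A,merge)
  {ABD}: card=25000; try (D,hash)→2180, (A,hash)→2180, (D,merge)→11930, (A,merge)→11930, (D,nl)→50580, (A,nl)→50580; best=2180 via (D,hash)
  {BCDE}: card=30000; try (D,hash)→3360, (C,hash)→3630, (C,merge)→12910, (D,merge)→16310, (E,hash)→33000, (D,nl)→61560 …(+4); best=3360 via (D,hash)
  {ABCE}: card=30000; try (A,hash)→3360, (C,hash)→3630, (C,merge)→12910, (A,merge)→16310, (E,hash)→33000, (A,nl)→61560 …(+4); best=3360 via (A,hash)
  {ABCD}: card=750000; try (C,hash)→28860, (D,hash)→33120, (A,hash)→33120, (C,merge)→403140, (D,merge)→482870, (A,merge)→482870 …(+3); best=28860 via (C,hash)
  {ABDE}: card=25000; try (D,hash)→2550, (A,hash)→2550, (D,merge)→12300, (A,merge)→12300, (E,hash)→27660, (D,nl)→50950 …(+4); best=2550 via (D,hash)
  {ABCDE}: card=750000; try (C,hash)→29230, (D,hash)→33960, (A,hash)→33960, (C,merge)→403510, (D,merge)→483710, (A,merge)→483710 …(+7); best=29230 via (C,hash)

cost=29230; order=B,E,A,D,C; methods=nl_idx,merge,hash,hash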